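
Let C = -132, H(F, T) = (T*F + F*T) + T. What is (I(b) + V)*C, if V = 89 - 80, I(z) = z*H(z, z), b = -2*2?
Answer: 13596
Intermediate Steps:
H(F, T) = T + 2*F*T (H(F, T) = (F*T + F*T) + T = 2*F*T + T = T + 2*F*T)
b = -4
I(z) = z**2*(1 + 2*z) (I(z) = z*(z*(1 + 2*z)) = z**2*(1 + 2*z))
V = 9
(I(b) + V)*C = ((-4)**2*(1 + 2*(-4)) + 9)*(-132) = (16*(1 - 8) + 9)*(-132) = (16*(-7) + 9)*(-132) = (-112 + 9)*(-132) = -103*(-132) = 13596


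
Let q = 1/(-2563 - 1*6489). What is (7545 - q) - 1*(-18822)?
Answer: 238674085/9052 ≈ 26367.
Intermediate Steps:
q = -1/9052 (q = 1/(-2563 - 6489) = 1/(-9052) = -1/9052 ≈ -0.00011047)
(7545 - q) - 1*(-18822) = (7545 - 1*(-1/9052)) - 1*(-18822) = (7545 + 1/9052) + 18822 = 68297341/9052 + 18822 = 238674085/9052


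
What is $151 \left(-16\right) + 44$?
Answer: $-2372$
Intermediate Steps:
$151 \left(-16\right) + 44 = -2416 + 44 = -2372$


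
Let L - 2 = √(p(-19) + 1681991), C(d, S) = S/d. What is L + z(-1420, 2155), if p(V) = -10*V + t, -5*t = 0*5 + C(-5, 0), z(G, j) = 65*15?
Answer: 977 + 3*√186909 ≈ 2274.0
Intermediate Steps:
z(G, j) = 975
t = 0 (t = -(0*5 + 0/(-5))/5 = -(0 + 0*(-⅕))/5 = -(0 + 0)/5 = -⅕*0 = 0)
p(V) = -10*V (p(V) = -10*V + 0 = -10*V)
L = 2 + 3*√186909 (L = 2 + √(-10*(-19) + 1681991) = 2 + √(190 + 1681991) = 2 + √1682181 = 2 + 3*√186909 ≈ 1299.0)
L + z(-1420, 2155) = (2 + 3*√186909) + 975 = 977 + 3*√186909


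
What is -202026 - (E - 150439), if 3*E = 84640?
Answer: -239401/3 ≈ -79800.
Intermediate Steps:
E = 84640/3 (E = (1/3)*84640 = 84640/3 ≈ 28213.)
-202026 - (E - 150439) = -202026 - (84640/3 - 150439) = -202026 - 1*(-366677/3) = -202026 + 366677/3 = -239401/3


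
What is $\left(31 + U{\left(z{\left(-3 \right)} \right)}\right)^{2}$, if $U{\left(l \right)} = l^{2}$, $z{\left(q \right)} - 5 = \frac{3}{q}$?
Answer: $2209$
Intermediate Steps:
$z{\left(q \right)} = 5 + \frac{3}{q}$
$\left(31 + U{\left(z{\left(-3 \right)} \right)}\right)^{2} = \left(31 + \left(5 + \frac{3}{-3}\right)^{2}\right)^{2} = \left(31 + \left(5 + 3 \left(- \frac{1}{3}\right)\right)^{2}\right)^{2} = \left(31 + \left(5 - 1\right)^{2}\right)^{2} = \left(31 + 4^{2}\right)^{2} = \left(31 + 16\right)^{2} = 47^{2} = 2209$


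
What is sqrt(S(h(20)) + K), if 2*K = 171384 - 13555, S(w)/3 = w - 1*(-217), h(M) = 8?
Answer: sqrt(318358)/2 ≈ 282.12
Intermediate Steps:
S(w) = 651 + 3*w (S(w) = 3*(w - 1*(-217)) = 3*(w + 217) = 3*(217 + w) = 651 + 3*w)
K = 157829/2 (K = (171384 - 13555)/2 = (1/2)*157829 = 157829/2 ≈ 78915.)
sqrt(S(h(20)) + K) = sqrt((651 + 3*8) + 157829/2) = sqrt((651 + 24) + 157829/2) = sqrt(675 + 157829/2) = sqrt(159179/2) = sqrt(318358)/2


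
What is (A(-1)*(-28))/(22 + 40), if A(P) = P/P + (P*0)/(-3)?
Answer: -14/31 ≈ -0.45161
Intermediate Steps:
A(P) = 1 (A(P) = 1 + 0*(-⅓) = 1 + 0 = 1)
(A(-1)*(-28))/(22 + 40) = (1*(-28))/(22 + 40) = -28/62 = -28*1/62 = -14/31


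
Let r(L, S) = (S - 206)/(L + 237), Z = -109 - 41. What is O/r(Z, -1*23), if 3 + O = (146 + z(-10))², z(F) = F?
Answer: -1608891/229 ≈ -7025.7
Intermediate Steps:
Z = -150
r(L, S) = (-206 + S)/(237 + L)
O = 18493 (O = -3 + (146 - 10)² = -3 + 136² = -3 + 18496 = 18493)
O/r(Z, -1*23) = 18493/(((-206 - 1*23)/(237 - 150))) = 18493/(((-206 - 23)/87)) = 18493/(((1/87)*(-229))) = 18493/(-229/87) = 18493*(-87/229) = -1608891/229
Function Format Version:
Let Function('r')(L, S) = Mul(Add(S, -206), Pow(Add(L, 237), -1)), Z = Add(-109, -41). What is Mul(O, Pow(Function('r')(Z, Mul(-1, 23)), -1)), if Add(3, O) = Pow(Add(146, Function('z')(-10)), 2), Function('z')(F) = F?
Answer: Rational(-1608891, 229) ≈ -7025.7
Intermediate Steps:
Z = -150
Function('r')(L, S) = Mul(Pow(Add(237, L), -1), Add(-206, S)) (Function('r')(L, S) = Mul(Add(-206, S), Pow(Add(237, L), -1)) = Mul(Pow(Add(237, L), -1), Add(-206, S)))
O = 18493 (O = Add(-3, Pow(Add(146, -10), 2)) = Add(-3, Pow(136, 2)) = Add(-3, 18496) = 18493)
Mul(O, Pow(Function('r')(Z, Mul(-1, 23)), -1)) = Mul(18493, Pow(Mul(Pow(Add(237, -150), -1), Add(-206, Mul(-1, 23))), -1)) = Mul(18493, Pow(Mul(Pow(87, -1), Add(-206, -23)), -1)) = Mul(18493, Pow(Mul(Rational(1, 87), -229), -1)) = Mul(18493, Pow(Rational(-229, 87), -1)) = Mul(18493, Rational(-87, 229)) = Rational(-1608891, 229)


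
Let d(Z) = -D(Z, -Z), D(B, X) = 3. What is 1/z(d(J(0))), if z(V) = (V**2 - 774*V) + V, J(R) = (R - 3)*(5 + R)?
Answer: 1/2328 ≈ 0.00042955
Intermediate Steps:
J(R) = (-3 + R)*(5 + R)
d(Z) = -3 (d(Z) = -1*3 = -3)
z(V) = V**2 - 773*V
1/z(d(J(0))) = 1/(-3*(-773 - 3)) = 1/(-3*(-776)) = 1/2328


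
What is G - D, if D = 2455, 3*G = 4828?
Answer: -2537/3 ≈ -845.67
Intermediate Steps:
G = 4828/3 (G = (⅓)*4828 = 4828/3 ≈ 1609.3)
G - D = 4828/3 - 1*2455 = 4828/3 - 2455 = -2537/3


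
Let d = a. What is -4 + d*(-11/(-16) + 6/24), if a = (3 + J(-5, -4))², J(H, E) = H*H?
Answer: 731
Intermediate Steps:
J(H, E) = H²
a = 784 (a = (3 + (-5)²)² = (3 + 25)² = 28² = 784)
d = 784
-4 + d*(-11/(-16) + 6/24) = -4 + 784*(-11/(-16) + 6/24) = -4 + 784*(-11*(-1/16) + 6*(1/24)) = -4 + 784*(11/16 + ¼) = -4 + 784*(15/16) = -4 + 735 = 731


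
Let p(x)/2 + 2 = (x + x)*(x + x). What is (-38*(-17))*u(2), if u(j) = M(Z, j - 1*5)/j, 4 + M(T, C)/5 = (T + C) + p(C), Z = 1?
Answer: 100130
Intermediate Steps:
p(x) = -4 + 8*x² (p(x) = -4 + 2*((x + x)*(x + x)) = -4 + 2*((2*x)*(2*x)) = -4 + 2*(4*x²) = -4 + 8*x²)
M(T, C) = -40 + 5*C + 5*T + 40*C² (M(T, C) = -20 + 5*((T + C) + (-4 + 8*C²)) = -20 + 5*((C + T) + (-4 + 8*C²)) = -20 + 5*(-4 + C + T + 8*C²) = -20 + (-20 + 5*C + 5*T + 40*C²) = -40 + 5*C + 5*T + 40*C²)
u(j) = (-60 + 5*j + 40*(-5 + j)²)/j (u(j) = (-40 + 5*(j - 1*5) + 5*1 + 40*(j - 1*5)²)/j = (-40 + 5*(j - 5) + 5 + 40*(j - 5)²)/j = (-40 + 5*(-5 + j) + 5 + 40*(-5 + j)²)/j = (-40 + (-25 + 5*j) + 5 + 40*(-5 + j)²)/j = (-60 + 5*j + 40*(-5 + j)²)/j)
(-38*(-17))*u(2) = (-38*(-17))*(-395 + 40*2 + 940/2) = 646*(-395 + 80 + 940*(½)) = 646*(-395 + 80 + 470) = 646*155 = 100130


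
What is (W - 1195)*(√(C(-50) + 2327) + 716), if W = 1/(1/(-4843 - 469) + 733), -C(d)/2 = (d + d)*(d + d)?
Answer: -3331519512508/3893695 - 4652960213*I*√17673/3893695 ≈ -8.5562e+5 - 1.5886e+5*I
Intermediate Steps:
C(d) = -8*d² (C(d) = -2*(d + d)*(d + d) = -2*2*d*2*d = -8*d²)
W = 5312/3893695 (W = 1/(1/(-5312) + 733) = 1/(-1/5312 + 733) = 1/(3893695/5312) = 5312/3893695 ≈ 0.0013643)
(W - 1195)*(√(C(-50) + 2327) + 716) = (5312/3893695 - 1195)*(√(-8*(-50)² + 2327) + 716) = -4652960213*(√(-8*2500 + 2327) + 716)/3893695 = -4652960213*(√(-20000 + 2327) + 716)/3893695 = -4652960213*(√(-17673) + 716)/3893695 = -4652960213*(I*√17673 + 716)/3893695 = -4652960213*(716 + I*√17673)/3893695 = -3331519512508/3893695 - 4652960213*I*√17673/3893695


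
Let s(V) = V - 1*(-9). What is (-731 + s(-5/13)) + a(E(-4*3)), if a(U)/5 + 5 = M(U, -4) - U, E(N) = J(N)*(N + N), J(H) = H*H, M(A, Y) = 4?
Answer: 215184/13 ≈ 16553.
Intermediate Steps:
J(H) = H²
E(N) = 2*N³ (E(N) = N²*(N + N) = N²*(2*N) = 2*N³)
s(V) = 9 + V (s(V) = V + 9 = 9 + V)
a(U) = -5 - 5*U (a(U) = -25 + 5*(4 - U) = -25 + (20 - 5*U) = -5 - 5*U)
(-731 + s(-5/13)) + a(E(-4*3)) = (-731 + (9 - 5/13)) + (-5 - 10*(-4*3)³) = (-731 + (9 - 5*1/13)) + (-5 - 10*(-12)³) = (-731 + (9 - 5/13)) + (-5 - 10*(-1728)) = (-731 + 112/13) + (-5 - 5*(-3456)) = -9391/13 + (-5 + 17280) = -9391/13 + 17275 = 215184/13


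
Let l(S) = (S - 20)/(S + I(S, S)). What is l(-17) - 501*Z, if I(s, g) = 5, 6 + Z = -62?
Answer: 408853/12 ≈ 34071.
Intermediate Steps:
Z = -68 (Z = -6 - 62 = -68)
l(S) = (-20 + S)/(5 + S) (l(S) = (S - 20)/(S + 5) = (-20 + S)/(5 + S))
l(-17) - 501*Z = (-20 - 17)/(5 - 17) - 501*(-68) = -37/(-12) + 34068 = -1/12*(-37) + 34068 = 37/12 + 34068 = 408853/12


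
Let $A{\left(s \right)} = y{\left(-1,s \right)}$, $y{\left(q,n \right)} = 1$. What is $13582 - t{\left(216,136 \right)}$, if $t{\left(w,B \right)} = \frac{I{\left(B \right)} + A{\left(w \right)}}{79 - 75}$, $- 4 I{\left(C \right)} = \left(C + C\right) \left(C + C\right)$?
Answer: $\frac{72823}{4} \approx 18206.0$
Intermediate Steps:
$A{\left(s \right)} = 1$
$I{\left(C \right)} = - C^{2}$ ($I{\left(C \right)} = - \frac{\left(C + C\right) \left(C + C\right)}{4} = - \frac{2 C 2 C}{4} = - \frac{4 C^{2}}{4} = - C^{2}$)
$t{\left(w,B \right)} = \frac{1}{4} - \frac{B^{2}}{4}$ ($t{\left(w,B \right)} = \frac{- B^{2} + 1}{79 - 75} = \frac{1 - B^{2}}{4} = \left(1 - B^{2}\right) \frac{1}{4} = \frac{1}{4} - \frac{B^{2}}{4}$)
$13582 - t{\left(216,136 \right)} = 13582 - \left(\frac{1}{4} - \frac{136^{2}}{4}\right) = 13582 - \left(\frac{1}{4} - 4624\right) = 13582 - - \frac{18495}{4} = 13582 + \frac{18495}{4} = \frac{72823}{4}$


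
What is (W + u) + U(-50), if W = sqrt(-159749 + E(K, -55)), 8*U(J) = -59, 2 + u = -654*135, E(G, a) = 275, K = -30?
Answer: -706395/8 + I*sqrt(159474) ≈ -88299.0 + 399.34*I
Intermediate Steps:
u = -88292 (u = -2 - 654*135 = -2 - 1*88290 = -2 - 88290 = -88292)
U(J) = -59/8 (U(J) = (1/8)*(-59) = -59/8)
W = I*sqrt(159474) (W = sqrt(-159749 + 275) = sqrt(-159474) = I*sqrt(159474) ≈ 399.34*I)
(W + u) + U(-50) = (I*sqrt(159474) - 88292) - 59/8 = (-88292 + I*sqrt(159474)) - 59/8 = -706395/8 + I*sqrt(159474)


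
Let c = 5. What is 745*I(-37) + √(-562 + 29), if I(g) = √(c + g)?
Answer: I*(√533 + 2980*√2) ≈ 4237.4*I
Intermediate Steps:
I(g) = √(5 + g)
745*I(-37) + √(-562 + 29) = 745*√(5 - 37) + √(-562 + 29) = 745*√(-32) + √(-533) = 745*(4*I*√2) + I*√533 = 2980*I*√2 + I*√533 = I*√533 + 2980*I*√2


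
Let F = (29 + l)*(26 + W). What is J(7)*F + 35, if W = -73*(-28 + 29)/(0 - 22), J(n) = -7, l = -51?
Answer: 4550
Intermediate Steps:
W = 73/22 (W = -73/((-22/1)) = -73/((-22*1)) = -73/(-22) = -73*(-1/22) = 73/22 ≈ 3.3182)
F = -645 (F = (29 - 51)*(26 + 73/22) = -22*645/22 = -645)
J(7)*F + 35 = -7*(-645) + 35 = 4515 + 35 = 4550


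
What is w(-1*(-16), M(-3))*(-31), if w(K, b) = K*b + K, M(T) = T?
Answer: 992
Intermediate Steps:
w(K, b) = K + K*b
w(-1*(-16), M(-3))*(-31) = ((-1*(-16))*(1 - 3))*(-31) = (16*(-2))*(-31) = -32*(-31) = 992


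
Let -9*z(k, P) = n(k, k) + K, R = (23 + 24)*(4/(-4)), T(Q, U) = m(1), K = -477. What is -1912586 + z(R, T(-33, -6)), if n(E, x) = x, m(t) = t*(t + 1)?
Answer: -17212750/9 ≈ -1.9125e+6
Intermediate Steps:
m(t) = t*(1 + t)
T(Q, U) = 2 (T(Q, U) = 1*(1 + 1) = 1*2 = 2)
R = -47 (R = 47*(4*(-¼)) = 47*(-1) = -47)
z(k, P) = 53 - k/9 (z(k, P) = -(k - 477)/9 = -(-477 + k)/9 = 53 - k/9)
-1912586 + z(R, T(-33, -6)) = -1912586 + (53 - ⅑*(-47)) = -1912586 + (53 + 47/9) = -1912586 + 524/9 = -17212750/9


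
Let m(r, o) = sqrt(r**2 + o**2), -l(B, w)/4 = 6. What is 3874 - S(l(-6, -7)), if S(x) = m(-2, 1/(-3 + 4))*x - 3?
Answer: 3877 + 24*sqrt(5) ≈ 3930.7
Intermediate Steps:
l(B, w) = -24 (l(B, w) = -4*6 = -24)
m(r, o) = sqrt(o**2 + r**2)
S(x) = -3 + x*sqrt(5) (S(x) = sqrt((1/(-3 + 4))**2 + (-2)**2)*x - 3 = sqrt((1/1)**2 + 4)*x - 3 = sqrt(1**2 + 4)*x - 3 = sqrt(1 + 4)*x - 3 = sqrt(5)*x - 3 = x*sqrt(5) - 3 = -3 + x*sqrt(5))
3874 - S(l(-6, -7)) = 3874 - (-3 - 24*sqrt(5)) = 3874 + (3 + 24*sqrt(5)) = 3877 + 24*sqrt(5)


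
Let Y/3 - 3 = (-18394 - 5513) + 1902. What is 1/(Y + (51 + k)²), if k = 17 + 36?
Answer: -1/55190 ≈ -1.8119e-5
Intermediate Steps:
k = 53
Y = -66006 (Y = 9 + 3*((-18394 - 5513) + 1902) = 9 + 3*(-23907 + 1902) = 9 + 3*(-22005) = 9 - 66015 = -66006)
1/(Y + (51 + k)²) = 1/(-66006 + (51 + 53)²) = 1/(-66006 + 104²) = 1/(-66006 + 10816) = 1/(-55190) = -1/55190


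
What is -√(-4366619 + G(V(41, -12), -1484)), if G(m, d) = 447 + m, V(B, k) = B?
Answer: -I*√4366131 ≈ -2089.5*I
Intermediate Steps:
-√(-4366619 + G(V(41, -12), -1484)) = -√(-4366619 + (447 + 41)) = -√(-4366619 + 488) = -√(-4366131) = -I*√4366131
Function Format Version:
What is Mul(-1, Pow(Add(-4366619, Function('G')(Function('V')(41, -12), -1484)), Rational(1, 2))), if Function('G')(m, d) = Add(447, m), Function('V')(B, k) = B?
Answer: Mul(-1, I, Pow(4366131, Rational(1, 2))) ≈ Mul(-2089.5, I)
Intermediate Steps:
Mul(-1, Pow(Add(-4366619, Function('G')(Function('V')(41, -12), -1484)), Rational(1, 2))) = Mul(-1, Pow(Add(-4366619, Add(447, 41)), Rational(1, 2))) = Mul(-1, Pow(Add(-4366619, 488), Rational(1, 2))) = Mul(-1, Pow(-4366131, Rational(1, 2))) = Mul(-1, Mul(I, Pow(4366131, Rational(1, 2)))) = Mul(-1, I, Pow(4366131, Rational(1, 2)))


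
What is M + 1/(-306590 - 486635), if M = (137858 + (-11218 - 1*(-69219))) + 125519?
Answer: 254925064049/793225 ≈ 3.2138e+5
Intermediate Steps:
M = 321378 (M = (137858 + (-11218 + 69219)) + 125519 = (137858 + 58001) + 125519 = 195859 + 125519 = 321378)
M + 1/(-306590 - 486635) = 321378 + 1/(-306590 - 486635) = 321378 + 1/(-793225) = 321378 - 1/793225 = 254925064049/793225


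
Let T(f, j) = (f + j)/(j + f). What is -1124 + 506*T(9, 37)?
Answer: -618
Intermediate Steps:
T(f, j) = 1 (T(f, j) = (f + j)/(f + j) = 1)
-1124 + 506*T(9, 37) = -1124 + 506*1 = -1124 + 506 = -618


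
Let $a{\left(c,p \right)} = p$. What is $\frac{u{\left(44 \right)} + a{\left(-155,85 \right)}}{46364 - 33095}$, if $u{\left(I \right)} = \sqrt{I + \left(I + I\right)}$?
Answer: $\frac{85}{13269} + \frac{2 \sqrt{33}}{13269} \approx 0.0072718$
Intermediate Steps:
$u{\left(I \right)} = \sqrt{3} \sqrt{I}$ ($u{\left(I \right)} = \sqrt{I + 2 I} = \sqrt{3 I} = \sqrt{3} \sqrt{I}$)
$\frac{u{\left(44 \right)} + a{\left(-155,85 \right)}}{46364 - 33095} = \frac{\sqrt{3} \sqrt{44} + 85}{46364 - 33095} = \frac{\sqrt{3} \cdot 2 \sqrt{11} + 85}{13269} = \left(2 \sqrt{33} + 85\right) \frac{1}{13269} = \left(85 + 2 \sqrt{33}\right) \frac{1}{13269} = \frac{85}{13269} + \frac{2 \sqrt{33}}{13269}$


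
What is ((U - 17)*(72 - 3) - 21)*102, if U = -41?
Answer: -410346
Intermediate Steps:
((U - 17)*(72 - 3) - 21)*102 = ((-41 - 17)*(72 - 3) - 21)*102 = (-58*69 - 21)*102 = (-4002 - 21)*102 = -4023*102 = -410346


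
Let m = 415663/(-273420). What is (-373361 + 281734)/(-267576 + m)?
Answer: 25052654340/73161045583 ≈ 0.34243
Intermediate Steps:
m = -415663/273420 (m = 415663*(-1/273420) = -415663/273420 ≈ -1.5202)
(-373361 + 281734)/(-267576 + m) = (-373361 + 281734)/(-267576 - 415663/273420) = -91627/(-73161045583/273420) = -91627*(-273420/73161045583) = 25052654340/73161045583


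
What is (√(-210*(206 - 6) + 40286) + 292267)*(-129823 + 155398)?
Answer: 7474728525 + 25575*I*√1714 ≈ 7.4747e+9 + 1.0588e+6*I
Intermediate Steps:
(√(-210*(206 - 6) + 40286) + 292267)*(-129823 + 155398) = (√(-210*200 + 40286) + 292267)*25575 = (√(-42000 + 40286) + 292267)*25575 = (√(-1714) + 292267)*25575 = (I*√1714 + 292267)*25575 = (292267 + I*√1714)*25575 = 7474728525 + 25575*I*√1714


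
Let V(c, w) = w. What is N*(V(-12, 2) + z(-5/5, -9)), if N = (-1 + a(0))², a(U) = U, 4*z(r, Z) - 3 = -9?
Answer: ½ ≈ 0.50000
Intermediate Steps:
z(r, Z) = -3/2 (z(r, Z) = ¾ + (¼)*(-9) = ¾ - 9/4 = -3/2)
N = 1 (N = (-1 + 0)² = (-1)² = 1)
N*(V(-12, 2) + z(-5/5, -9)) = 1*(2 - 3/2) = 1*(½) = ½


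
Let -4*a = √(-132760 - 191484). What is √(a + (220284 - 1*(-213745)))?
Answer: √(1736116 - 2*I*√81061)/2 ≈ 658.81 - 0.10804*I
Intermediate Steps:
a = -I*√81061/2 (a = -√(-132760 - 191484)/4 = -I*√81061/2 ≈ -142.36*I)
√(a + (220284 - 1*(-213745))) = √(-I*√81061/2 + (220284 - 1*(-213745))) = √(-I*√81061/2 + (220284 + 213745)) = √(-I*√81061/2 + 434029) = √(434029 - I*√81061/2)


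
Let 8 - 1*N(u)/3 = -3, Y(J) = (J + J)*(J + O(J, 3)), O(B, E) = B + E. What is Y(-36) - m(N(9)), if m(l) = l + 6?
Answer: 4929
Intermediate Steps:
Y(J) = 2*J*(3 + 2*J) (Y(J) = (J + J)*(J + (J + 3)) = (2*J)*(J + (3 + J)) = (2*J)*(3 + 2*J) = 2*J*(3 + 2*J))
N(u) = 33 (N(u) = 24 - 3*(-3) = 24 + 9 = 33)
m(l) = 6 + l
Y(-36) - m(N(9)) = 2*(-36)*(3 + 2*(-36)) - (6 + 33) = 2*(-36)*(3 - 72) - 1*39 = 2*(-36)*(-69) - 39 = 4968 - 39 = 4929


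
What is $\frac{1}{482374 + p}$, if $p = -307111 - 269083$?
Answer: $- \frac{1}{93820} \approx -1.0659 \cdot 10^{-5}$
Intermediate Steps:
$p = -576194$
$\frac{1}{482374 + p} = \frac{1}{482374 - 576194} = \frac{1}{-93820} = - \frac{1}{93820}$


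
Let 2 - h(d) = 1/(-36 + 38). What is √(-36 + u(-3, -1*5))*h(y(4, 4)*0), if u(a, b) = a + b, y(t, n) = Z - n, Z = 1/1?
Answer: 3*I*√11 ≈ 9.9499*I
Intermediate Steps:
Z = 1
y(t, n) = 1 - n
h(d) = 3/2 (h(d) = 2 - 1/(-36 + 38) = 2 - 1/2 = 2 - 1*½ = 2 - ½ = 3/2)
√(-36 + u(-3, -1*5))*h(y(4, 4)*0) = √(-36 + (-3 - 1*5))*(3/2) = √(-36 + (-3 - 5))*(3/2) = √(-36 - 8)*(3/2) = √(-44)*(3/2) = (2*I*√11)*(3/2) = 3*I*√11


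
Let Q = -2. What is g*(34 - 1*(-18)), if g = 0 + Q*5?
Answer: -520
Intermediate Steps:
g = -10 (g = 0 - 2*5 = 0 - 10 = -10)
g*(34 - 1*(-18)) = -10*(34 - 1*(-18)) = -10*(34 + 18) = -10*52 = -520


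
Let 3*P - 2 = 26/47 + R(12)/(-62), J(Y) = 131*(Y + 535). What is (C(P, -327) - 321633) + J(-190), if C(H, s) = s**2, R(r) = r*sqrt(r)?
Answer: -169509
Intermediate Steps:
R(r) = r**(3/2)
J(Y) = 70085 + 131*Y (J(Y) = 131*(535 + Y) = 70085 + 131*Y)
P = 40/47 - 4*sqrt(3)/31 (P = 2/3 + (26/47 + 12**(3/2)/(-62))/3 = 2/3 + (26*(1/47) + (24*sqrt(3))*(-1/62))/3 = 2/3 + (26/47 - 12*sqrt(3)/31)/3 = 2/3 + (26/141 - 4*sqrt(3)/31) = 40/47 - 4*sqrt(3)/31 ≈ 0.62757)
(C(P, -327) - 321633) + J(-190) = ((-327)**2 - 321633) + (70085 + 131*(-190)) = (106929 - 321633) + (70085 - 24890) = -214704 + 45195 = -169509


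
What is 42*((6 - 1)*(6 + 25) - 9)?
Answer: 6132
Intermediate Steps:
42*((6 - 1)*(6 + 25) - 9) = 42*(5*31 - 9) = 42*(155 - 9) = 42*146 = 6132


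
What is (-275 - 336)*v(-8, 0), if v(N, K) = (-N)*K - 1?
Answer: 611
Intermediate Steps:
v(N, K) = -1 - K*N (v(N, K) = -K*N - 1 = -1 - K*N)
(-275 - 336)*v(-8, 0) = (-275 - 336)*(-1 - 1*0*(-8)) = -611*(-1 + 0) = -611*(-1) = 611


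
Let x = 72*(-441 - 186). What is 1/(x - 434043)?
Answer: -1/479187 ≈ -2.0869e-6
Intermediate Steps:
x = -45144 (x = 72*(-627) = -45144)
1/(x - 434043) = 1/(-45144 - 434043) = 1/(-479187) = -1/479187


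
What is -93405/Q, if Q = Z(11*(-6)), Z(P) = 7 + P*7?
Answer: 1437/7 ≈ 205.29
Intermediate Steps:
Z(P) = 7 + 7*P
Q = -455 (Q = 7 + 7*(11*(-6)) = 7 + 7*(-66) = 7 - 462 = -455)
-93405/Q = -93405/(-455) = -93405*(-1/455) = 1437/7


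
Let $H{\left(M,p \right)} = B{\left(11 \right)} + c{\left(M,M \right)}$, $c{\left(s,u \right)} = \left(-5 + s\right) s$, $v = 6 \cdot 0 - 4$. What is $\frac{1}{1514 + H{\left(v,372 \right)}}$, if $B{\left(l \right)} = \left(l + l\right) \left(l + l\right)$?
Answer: $\frac{1}{2034} \approx 0.00049164$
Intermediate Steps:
$v = -4$ ($v = 0 - 4 = -4$)
$B{\left(l \right)} = 4 l^{2}$ ($B{\left(l \right)} = 2 l 2 l = 4 l^{2}$)
$c{\left(s,u \right)} = s \left(-5 + s\right)$
$H{\left(M,p \right)} = 484 + M \left(-5 + M\right)$ ($H{\left(M,p \right)} = 4 \cdot 11^{2} + M \left(-5 + M\right) = 4 \cdot 121 + M \left(-5 + M\right) = 484 + M \left(-5 + M\right)$)
$\frac{1}{1514 + H{\left(v,372 \right)}} = \frac{1}{1514 + \left(484 - 4 \left(-5 - 4\right)\right)} = \frac{1}{1514 + \left(484 - -36\right)} = \frac{1}{1514 + \left(484 + 36\right)} = \frac{1}{1514 + 520} = \frac{1}{2034}$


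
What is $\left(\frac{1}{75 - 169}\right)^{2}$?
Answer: $\frac{1}{8836} \approx 0.00011317$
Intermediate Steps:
$\left(\frac{1}{75 - 169}\right)^{2} = \left(\frac{1}{-94}\right)^{2} = \left(- \frac{1}{94}\right)^{2} = \frac{1}{8836}$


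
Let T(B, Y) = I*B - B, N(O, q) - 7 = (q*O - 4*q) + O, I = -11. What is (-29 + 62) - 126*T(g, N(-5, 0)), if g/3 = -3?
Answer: -13575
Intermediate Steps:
N(O, q) = 7 + O - 4*q + O*q (N(O, q) = 7 + ((q*O - 4*q) + O) = 7 + ((O*q - 4*q) + O) = 7 + ((-4*q + O*q) + O) = 7 + (O - 4*q + O*q) = 7 + O - 4*q + O*q)
g = -9 (g = 3*(-3) = -9)
T(B, Y) = -12*B (T(B, Y) = -11*B - B = -12*B)
(-29 + 62) - 126*T(g, N(-5, 0)) = (-29 + 62) - (-1512)*(-9) = 33 - 126*108 = 33 - 13608 = -13575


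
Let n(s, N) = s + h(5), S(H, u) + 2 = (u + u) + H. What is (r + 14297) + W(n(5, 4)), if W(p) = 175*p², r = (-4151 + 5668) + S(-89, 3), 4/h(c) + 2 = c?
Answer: 204736/9 ≈ 22748.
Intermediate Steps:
S(H, u) = -2 + H + 2*u (S(H, u) = -2 + ((u + u) + H) = -2 + (2*u + H) = -2 + (H + 2*u) = -2 + H + 2*u)
h(c) = 4/(-2 + c)
r = 1432 (r = (-4151 + 5668) + (-2 - 89 + 2*3) = 1517 + (-2 - 89 + 6) = 1517 - 85 = 1432)
n(s, N) = 4/3 + s (n(s, N) = s + 4/(-2 + 5) = s + 4/3 = 4/3 + s)
(r + 14297) + W(n(5, 4)) = (1432 + 14297) + 175*(4/3 + 5)² = 15729 + 175*(19/3)² = 15729 + 175*(361/9) = 15729 + 63175/9 = 204736/9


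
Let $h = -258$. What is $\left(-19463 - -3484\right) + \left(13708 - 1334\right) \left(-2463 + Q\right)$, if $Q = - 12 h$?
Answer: $7816763$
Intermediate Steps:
$Q = 3096$ ($Q = \left(-12\right) \left(-258\right) = 3096$)
$\left(-19463 - -3484\right) + \left(13708 - 1334\right) \left(-2463 + Q\right) = \left(-19463 - -3484\right) + \left(13708 - 1334\right) \left(-2463 + 3096\right) = \left(-19463 + \left(3550 - 66\right)\right) + 12374 \cdot 633 = \left(-19463 + 3484\right) + 7832742 = -15979 + 7832742 = 7816763$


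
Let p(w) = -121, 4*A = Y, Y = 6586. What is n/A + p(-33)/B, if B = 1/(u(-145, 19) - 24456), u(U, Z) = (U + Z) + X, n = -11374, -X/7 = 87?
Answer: 10037406775/3293 ≈ 3.0481e+6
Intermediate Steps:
A = 3293/2 (A = (¼)*6586 = 3293/2 ≈ 1646.5)
X = -609 (X = -7*87 = -609)
u(U, Z) = -609 + U + Z (u(U, Z) = (U + Z) - 609 = -609 + U + Z)
B = -1/25191 (B = 1/((-609 - 145 + 19) - 24456) = 1/(-735 - 24456) = 1/(-25191) = -1/25191 ≈ -3.9697e-5)
n/A + p(-33)/B = -11374/3293/2 - 121/(-1/25191) = -11374*2/3293 - 121*(-25191) = -22748/3293 + 3048111 = 10037406775/3293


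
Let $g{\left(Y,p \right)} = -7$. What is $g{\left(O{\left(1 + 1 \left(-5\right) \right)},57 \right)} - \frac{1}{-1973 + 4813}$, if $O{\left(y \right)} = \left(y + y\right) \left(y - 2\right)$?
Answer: $- \frac{19881}{2840} \approx -7.0004$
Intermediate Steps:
$O{\left(y \right)} = 2 y \left(-2 + y\right)$
$g{\left(O{\left(1 + 1 \left(-5\right) \right)},57 \right)} - \frac{1}{-1973 + 4813} = -7 - \frac{1}{-1973 + 4813} = -7 - \frac{1}{2840} = - \frac{19881}{2840}$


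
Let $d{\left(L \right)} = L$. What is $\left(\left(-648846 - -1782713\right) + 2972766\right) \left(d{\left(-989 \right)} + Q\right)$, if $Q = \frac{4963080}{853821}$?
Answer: $- \frac{1149126107380579}{284607} \approx -4.0376 \cdot 10^{9}$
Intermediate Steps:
$Q = \frac{1654360}{284607}$ ($Q = 4963080 \cdot \frac{1}{853821} = \frac{1654360}{284607} \approx 5.8128$)
$\left(\left(-648846 - -1782713\right) + 2972766\right) \left(d{\left(-989 \right)} + Q\right) = \left(\left(-648846 - -1782713\right) + 2972766\right) \left(-989 + \frac{1654360}{284607}\right) = \left(\left(-648846 + 1782713\right) + 2972766\right) \left(- \frac{279821963}{284607}\right) = \left(1133867 + 2972766\right) \left(- \frac{279821963}{284607}\right) = 4106633 \left(- \frac{279821963}{284607}\right) = - \frac{1149126107380579}{284607}$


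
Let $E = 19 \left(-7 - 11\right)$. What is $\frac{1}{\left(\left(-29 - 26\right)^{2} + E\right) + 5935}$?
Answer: $\frac{1}{8618} \approx 0.00011604$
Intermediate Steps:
$E = -342$ ($E = 19 \left(-18\right) = -342$)
$\frac{1}{\left(\left(-29 - 26\right)^{2} + E\right) + 5935} = \frac{1}{\left(\left(-29 - 26\right)^{2} - 342\right) + 5935} = \frac{1}{\left(\left(-55\right)^{2} - 342\right) + 5935} = \frac{1}{\left(3025 - 342\right) + 5935} = \frac{1}{2683 + 5935} = \frac{1}{8618}$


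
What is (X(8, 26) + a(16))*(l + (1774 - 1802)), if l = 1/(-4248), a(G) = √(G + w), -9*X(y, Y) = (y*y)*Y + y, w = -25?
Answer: 24859505/4779 - 118945*I/1416 ≈ 5201.8 - 84.001*I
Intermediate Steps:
X(y, Y) = -y/9 - Y*y²/9 (X(y, Y) = -((y*y)*Y + y)/9 = -(y²*Y + y)/9 = -(Y*y² + y)/9 = -(y + Y*y²)/9 = -y/9 - Y*y²/9)
a(G) = √(-25 + G) (a(G) = √(G - 25) = √(-25 + G))
l = -1/4248 ≈ -0.00023540
(X(8, 26) + a(16))*(l + (1774 - 1802)) = (-⅑*8*(1 + 26*8) + √(-25 + 16))*(-1/4248 + (1774 - 1802)) = (-⅑*8*(1 + 208) + √(-9))*(-1/4248 - 28) = (-⅑*8*209 + 3*I)*(-118945/4248) = (-1672/9 + 3*I)*(-118945/4248) = 24859505/4779 - 118945*I/1416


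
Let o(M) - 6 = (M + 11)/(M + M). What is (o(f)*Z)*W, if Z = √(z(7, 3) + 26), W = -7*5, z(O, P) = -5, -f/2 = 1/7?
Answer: 1785*√21/4 ≈ 2045.0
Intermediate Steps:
f = -2/7 ≈ -0.28571
o(M) = 6 + (11 + M)/(2*M) (o(M) = 6 + (M + 11)/(M + M) = 6 + (11 + M)/((2*M)) = 6 + (11 + M)*(1/(2*M)) = 6 + (11 + M)/(2*M))
W = -35
Z = √21 (Z = √(-5 + 26) = √21 ≈ 4.5826)
(o(f)*Z)*W = (((11 + 13*(-2/7))/(2*(-2/7)))*√21)*(-35) = (((½)*(-7/2)*(11 - 26/7))*√21)*(-35) = (((½)*(-7/2)*(51/7))*√21)*(-35) = -51*√21/4*(-35) = 1785*√21/4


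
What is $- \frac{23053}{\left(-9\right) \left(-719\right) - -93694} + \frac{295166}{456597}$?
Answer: $\frac{19039371749}{45735038505} \approx 0.4163$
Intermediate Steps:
$- \frac{23053}{\left(-9\right) \left(-719\right) - -93694} + \frac{295166}{456597} = - \frac{23053}{6471 + 93694} + 295166 \cdot \frac{1}{456597} = - \frac{23053}{100165} + \frac{295166}{456597} = \frac{19039371749}{45735038505}$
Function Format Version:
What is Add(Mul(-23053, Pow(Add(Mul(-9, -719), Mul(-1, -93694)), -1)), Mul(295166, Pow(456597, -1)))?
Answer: Rational(19039371749, 45735038505) ≈ 0.41630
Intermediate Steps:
Add(Mul(-23053, Pow(Add(Mul(-9, -719), Mul(-1, -93694)), -1)), Mul(295166, Pow(456597, -1))) = Add(Mul(-23053, Pow(Add(6471, 93694), -1)), Mul(295166, Rational(1, 456597))) = Add(Mul(-23053, Pow(100165, -1)), Rational(295166, 456597)) = Add(Mul(-23053, Rational(1, 100165)), Rational(295166, 456597)) = Add(Rational(-23053, 100165), Rational(295166, 456597)) = Rational(19039371749, 45735038505)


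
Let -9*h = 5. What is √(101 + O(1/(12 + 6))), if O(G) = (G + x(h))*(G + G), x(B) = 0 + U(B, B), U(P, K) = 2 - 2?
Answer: √32726/18 ≈ 10.050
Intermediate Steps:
h = -5/9 (h = -⅑*5 = -5/9 ≈ -0.55556)
U(P, K) = 0
x(B) = 0 (x(B) = 0 + 0 = 0)
O(G) = 2*G² (O(G) = (G + 0)*(G + G) = G*(2*G) = 2*G²)
√(101 + O(1/(12 + 6))) = √(101 + 2*(1/(12 + 6))²) = √(101 + 2*(1/18)²) = √(101 + 2*(1/324)) = √(101 + 1/162) = √(16363/162) = √32726/18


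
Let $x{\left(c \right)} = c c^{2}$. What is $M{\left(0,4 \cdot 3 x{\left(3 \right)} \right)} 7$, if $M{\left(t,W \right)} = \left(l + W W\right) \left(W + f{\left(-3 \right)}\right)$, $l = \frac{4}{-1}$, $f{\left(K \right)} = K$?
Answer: $235872084$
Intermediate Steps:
$l = -4$ ($l = 4 \left(-1\right) = -4$)
$x{\left(c \right)} = c^{3}$
$M{\left(t,W \right)} = \left(-4 + W^{2}\right) \left(-3 + W\right)$ ($M{\left(t,W \right)} = \left(-4 + W W\right) \left(W - 3\right) = \left(-4 + W^{2}\right) \left(-3 + W\right)$)
$M{\left(0,4 \cdot 3 x{\left(3 \right)} \right)} 7 = \left(12 + \left(4 \cdot 3 \cdot 3^{3}\right)^{3} - 4 \cdot 4 \cdot 3 \cdot 3^{3} - 3 \left(4 \cdot 3 \cdot 3^{3}\right)^{2}\right) 7 = \left(12 + \left(12 \cdot 27\right)^{3} - 4 \cdot 12 \cdot 27 - 3 \left(12 \cdot 27\right)^{2}\right) 7 = \left(12 + 324^{3} - 1296 - 3 \cdot 324^{2}\right) 7 = \left(12 + 34012224 - 1296 - 314928\right) 7 = 33696012 \cdot 7 = 235872084$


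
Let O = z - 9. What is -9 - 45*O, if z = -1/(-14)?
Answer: 5499/14 ≈ 392.79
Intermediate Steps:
z = 1/14 (z = -1*(-1/14) = 1/14 ≈ 0.071429)
O = -125/14 (O = 1/14 - 9 = -125/14 ≈ -8.9286)
-9 - 45*O = -9 - 45*(-125/14) = -9 + 5625/14 = 5499/14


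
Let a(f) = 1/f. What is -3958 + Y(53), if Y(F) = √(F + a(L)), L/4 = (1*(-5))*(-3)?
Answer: -3958 + √47715/30 ≈ -3950.7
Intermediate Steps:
L = 60 (L = 4*((1*(-5))*(-3)) = 4*(-5*(-3)) = 4*15 = 60)
Y(F) = √(1/60 + F) (Y(F) = √(F + 1/60) = √(1/60 + F))
-3958 + Y(53) = -3958 + √(15 + 900*53)/30 = -3958 + √(15 + 47700)/30 = -3958 + √47715/30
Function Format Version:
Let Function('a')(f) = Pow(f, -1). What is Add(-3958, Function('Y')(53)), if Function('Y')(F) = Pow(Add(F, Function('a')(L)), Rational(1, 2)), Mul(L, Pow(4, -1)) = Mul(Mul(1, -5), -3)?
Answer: Add(-3958, Mul(Rational(1, 30), Pow(47715, Rational(1, 2)))) ≈ -3950.7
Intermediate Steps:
L = 60 (L = Mul(4, Mul(Mul(1, -5), -3)) = Mul(4, Mul(-5, -3)) = Mul(4, 15) = 60)
Function('Y')(F) = Pow(Add(Rational(1, 60), F), Rational(1, 2)) (Function('Y')(F) = Pow(Add(F, Pow(60, -1)), Rational(1, 2)) = Pow(Add(F, Rational(1, 60)), Rational(1, 2)) = Pow(Add(Rational(1, 60), F), Rational(1, 2)))
Add(-3958, Function('Y')(53)) = Add(-3958, Mul(Rational(1, 30), Pow(Add(15, Mul(900, 53)), Rational(1, 2)))) = Add(-3958, Mul(Rational(1, 30), Pow(Add(15, 47700), Rational(1, 2)))) = Add(-3958, Mul(Rational(1, 30), Pow(47715, Rational(1, 2))))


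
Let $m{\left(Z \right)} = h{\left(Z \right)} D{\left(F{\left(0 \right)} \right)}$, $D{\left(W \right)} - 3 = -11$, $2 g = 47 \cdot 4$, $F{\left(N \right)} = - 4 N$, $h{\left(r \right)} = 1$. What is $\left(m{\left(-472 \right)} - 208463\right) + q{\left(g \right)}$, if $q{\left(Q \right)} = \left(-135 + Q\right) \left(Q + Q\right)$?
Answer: $-216179$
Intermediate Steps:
$g = 94$ ($g = \frac{47 \cdot 4}{2} = \frac{1}{2} \cdot 188 = 94$)
$D{\left(W \right)} = -8$ ($D{\left(W \right)} = 3 - 11 = -8$)
$q{\left(Q \right)} = 2 Q \left(-135 + Q\right)$ ($q{\left(Q \right)} = \left(-135 + Q\right) 2 Q = 2 Q \left(-135 + Q\right)$)
$m{\left(Z \right)} = -8$ ($m{\left(Z \right)} = 1 \left(-8\right) = -8$)
$\left(m{\left(-472 \right)} - 208463\right) + q{\left(g \right)} = \left(-8 - 208463\right) + 2 \cdot 94 \left(-135 + 94\right) = -208471 + 2 \cdot 94 \left(-41\right) = -208471 - 7708 = -216179$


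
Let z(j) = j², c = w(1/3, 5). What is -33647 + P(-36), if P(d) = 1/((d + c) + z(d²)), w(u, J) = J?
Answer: -56512996494/1679585 ≈ -33647.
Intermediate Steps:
c = 5
P(d) = 1/(5 + d + d⁴) (P(d) = 1/((d + 5) + (d²)²) = 1/((5 + d) + d⁴) = 1/(5 + d + d⁴))
-33647 + P(-36) = -33647 + 1/(5 - 36 + (-36)⁴) = -33647 + 1/(5 - 36 + 1679616) = -33647 + 1/1679585 = -56512996494/1679585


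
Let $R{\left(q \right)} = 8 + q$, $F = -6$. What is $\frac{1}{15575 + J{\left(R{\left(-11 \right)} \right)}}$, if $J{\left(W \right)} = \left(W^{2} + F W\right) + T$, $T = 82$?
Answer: $\frac{1}{15684} \approx 6.3759 \cdot 10^{-5}$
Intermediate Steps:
$J{\left(W \right)} = 82 + W^{2} - 6 W$ ($J{\left(W \right)} = \left(W^{2} - 6 W\right) + 82 = 82 + W^{2} - 6 W$)
$\frac{1}{15575 + J{\left(R{\left(-11 \right)} \right)}} = \frac{1}{15575 + \left(82 + \left(8 - 11\right)^{2} - 6 \left(8 - 11\right)\right)} = \frac{1}{15575 + \left(82 + \left(-3\right)^{2} - -18\right)} = \frac{1}{15575 + \left(82 + 9 + 18\right)} = \frac{1}{15575 + 109} = \frac{1}{15684}$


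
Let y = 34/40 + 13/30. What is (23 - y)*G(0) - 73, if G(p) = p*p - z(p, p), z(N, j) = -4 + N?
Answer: 208/15 ≈ 13.867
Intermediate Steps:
G(p) = 4 + p² - p (G(p) = p*p - (-4 + p) = p² + (4 - p) = 4 + p² - p)
y = 77/60 (y = 34*(1/40) + 13*(1/30) = 17/20 + 13/30 = 77/60 ≈ 1.2833)
(23 - y)*G(0) - 73 = (23 - 1*77/60)*(4 + 0² - 1*0) - 73 = (23 - 77/60)*(4 + 0 + 0) - 73 = (1303/60)*4 - 73 = 1303/15 - 73 = 208/15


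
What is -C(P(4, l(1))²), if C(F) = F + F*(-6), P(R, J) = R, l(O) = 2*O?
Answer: 80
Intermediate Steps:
C(F) = -5*F (C(F) = F - 6*F = -5*F)
-C(P(4, l(1))²) = -(-5)*4² = -(-5)*16 = -1*(-80) = 80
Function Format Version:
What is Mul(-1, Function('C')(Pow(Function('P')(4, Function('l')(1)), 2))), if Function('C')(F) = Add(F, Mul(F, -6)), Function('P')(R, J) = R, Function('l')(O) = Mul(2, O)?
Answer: 80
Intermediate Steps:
Function('C')(F) = Mul(-5, F) (Function('C')(F) = Add(F, Mul(-6, F)) = Mul(-5, F))
Mul(-1, Function('C')(Pow(Function('P')(4, Function('l')(1)), 2))) = Mul(-1, Mul(-5, Pow(4, 2))) = Mul(-1, Mul(-5, 16)) = Mul(-1, -80) = 80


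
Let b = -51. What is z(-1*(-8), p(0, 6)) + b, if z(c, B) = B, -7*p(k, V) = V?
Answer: -363/7 ≈ -51.857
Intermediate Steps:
p(k, V) = -V/7
z(-1*(-8), p(0, 6)) + b = -⅐*6 - 51 = -6/7 - 51 = -363/7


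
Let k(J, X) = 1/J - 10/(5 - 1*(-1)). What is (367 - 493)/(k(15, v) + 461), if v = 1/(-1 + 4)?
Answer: -630/2297 ≈ -0.27427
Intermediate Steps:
v = 1/3 ≈ 0.33333
k(J, X) = -5/3 + 1/J (k(J, X) = 1/J - 10/(5 + 1) = 1/J - 10/6 = 1/J - 10*1/6 = 1/J - 5/3 = -5/3 + 1/J)
(367 - 493)/(k(15, v) + 461) = (367 - 493)/((-5/3 + 1/15) + 461) = -126/((-5/3 + 1/15) + 461) = -126/(-8/5 + 461) = -126/2297/5 = -126*5/2297 = -630/2297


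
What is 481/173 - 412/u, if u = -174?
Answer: 77485/15051 ≈ 5.1482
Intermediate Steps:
481/173 - 412/u = 481/173 - 412/(-174) = 481*(1/173) - 412*(-1/174) = 481/173 + 206/87 = 77485/15051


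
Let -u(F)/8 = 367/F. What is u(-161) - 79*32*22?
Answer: -8951240/161 ≈ -55598.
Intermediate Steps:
u(F) = -2936/F
u(-161) - 79*32*22 = -2936/(-161) - 79*32*22 = -2936*(-1/161) - 2528*22 = 2936/161 - 1*55616 = 2936/161 - 55616 = -8951240/161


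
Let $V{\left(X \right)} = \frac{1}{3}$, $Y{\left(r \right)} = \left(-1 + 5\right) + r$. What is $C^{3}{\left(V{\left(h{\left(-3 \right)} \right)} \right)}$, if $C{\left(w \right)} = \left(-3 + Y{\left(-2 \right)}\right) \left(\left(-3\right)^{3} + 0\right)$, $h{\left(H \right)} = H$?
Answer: $19683$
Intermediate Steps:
$Y{\left(r \right)} = 4 + r$
$V{\left(X \right)} = \frac{1}{3}$
$C{\left(w \right)} = 27$ ($C{\left(w \right)} = \left(-3 + \left(4 - 2\right)\right) \left(\left(-3\right)^{3} + 0\right) = \left(-3 + 2\right) \left(-27 + 0\right) = \left(-1\right) \left(-27\right) = 27$)
$C^{3}{\left(V{\left(h{\left(-3 \right)} \right)} \right)} = 27^{3} = 19683$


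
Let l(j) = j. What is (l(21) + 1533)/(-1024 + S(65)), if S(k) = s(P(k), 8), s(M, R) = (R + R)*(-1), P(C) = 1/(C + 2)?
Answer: -777/520 ≈ -1.4942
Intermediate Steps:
P(C) = 1/(2 + C)
s(M, R) = -2*R (s(M, R) = (2*R)*(-1) = -2*R)
S(k) = -16 (S(k) = -2*8 = -16)
(l(21) + 1533)/(-1024 + S(65)) = (21 + 1533)/(-1024 - 16) = 1554/(-1040) = 1554*(-1/1040) = -777/520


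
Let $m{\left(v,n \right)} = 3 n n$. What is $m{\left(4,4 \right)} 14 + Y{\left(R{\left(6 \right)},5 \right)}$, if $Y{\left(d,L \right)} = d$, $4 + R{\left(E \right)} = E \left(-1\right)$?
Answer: $662$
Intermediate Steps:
$m{\left(v,n \right)} = 3 n^{2}$
$R{\left(E \right)} = -4 - E$ ($R{\left(E \right)} = -4 + E \left(-1\right) = -4 - E$)
$m{\left(4,4 \right)} 14 + Y{\left(R{\left(6 \right)},5 \right)} = 3 \cdot 4^{2} \cdot 14 - 10 = 3 \cdot 16 \cdot 14 - 10 = 48 \cdot 14 - 10 = 672 - 10 = 662$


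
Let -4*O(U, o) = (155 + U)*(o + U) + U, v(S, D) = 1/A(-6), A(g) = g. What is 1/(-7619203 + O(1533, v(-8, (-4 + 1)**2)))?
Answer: -12/99197303 ≈ -1.2097e-7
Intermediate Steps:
v(S, D) = -1/6 (v(S, D) = 1/(-6) = -1/6)
O(U, o) = -U/4 - (155 + U)*(U + o)/4 (O(U, o) = -((155 + U)*(o + U) + U)/4 = -((155 + U)*(U + o) + U)/4 = -(U + (155 + U)*(U + o))/4 = -U/4 - (155 + U)*(U + o)/4)
1/(-7619203 + O(1533, v(-8, (-4 + 1)**2))) = 1/(-7619203 + (-39*1533 - 155/4*(-1/6) - 1/4*1533**2 - 1/4*1533*(-1/6))) = 1/(-7619203 + (-59787 + 155/24 - 1/4*2350089 + 511/8)) = 1/(-7619203 + (-59787 + 155/24 - 2350089/4 + 511/8)) = 1/(-7619203 - 7766867/12) = 1/(-99197303/12) = -12/99197303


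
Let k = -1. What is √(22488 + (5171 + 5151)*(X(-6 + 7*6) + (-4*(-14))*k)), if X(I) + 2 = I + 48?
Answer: 2*√72715 ≈ 539.31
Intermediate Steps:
X(I) = 46 + I (X(I) = -2 + (I + 48) = -2 + (48 + I) = 46 + I)
√(22488 + (5171 + 5151)*(X(-6 + 7*6) + (-4*(-14))*k)) = √(22488 + (5171 + 5151)*((46 + (-6 + 7*6)) - 4*(-14)*(-1))) = √(22488 + 10322*((46 + (-6 + 42)) + 56*(-1))) = √(22488 + 10322*((46 + 36) - 56)) = √(22488 + 10322*(82 - 56)) = √(22488 + 10322*26) = √(22488 + 268372) = √290860 = 2*√72715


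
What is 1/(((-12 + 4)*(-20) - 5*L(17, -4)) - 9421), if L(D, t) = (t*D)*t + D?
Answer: -1/10706 ≈ -9.3406e-5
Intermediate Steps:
L(D, t) = D + D*t**2 (L(D, t) = (D*t)*t + D = D*t**2 + D = D + D*t**2)
1/(((-12 + 4)*(-20) - 5*L(17, -4)) - 9421) = 1/(((-12 + 4)*(-20) - 85*(1 + (-4)**2)) - 9421) = 1/((-8*(-20) - 85*(1 + 16)) - 9421) = 1/((160 - 85*17) - 9421) = 1/((160 - 5*289) - 9421) = 1/((160 - 1445) - 9421) = 1/(-1285 - 9421) = 1/(-10706) = -1/10706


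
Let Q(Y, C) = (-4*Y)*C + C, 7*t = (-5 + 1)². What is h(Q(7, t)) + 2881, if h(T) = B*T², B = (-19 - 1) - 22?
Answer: -1099577/7 ≈ -1.5708e+5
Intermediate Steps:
B = -42 (B = -20 - 22 = -42)
t = 16/7 (t = (-5 + 1)²/7 = (⅐)*(-4)² = (⅐)*16 = 16/7 ≈ 2.2857)
Q(Y, C) = C - 4*C*Y (Q(Y, C) = -4*C*Y + C = C - 4*C*Y)
h(T) = -42*T²
h(Q(7, t)) + 2881 = -42*256*(1 - 4*7)²/49 + 2881 = -42*256*(1 - 28)²/49 + 2881 = -42*((16/7)*(-27))² + 2881 = -42*(-432/7)² + 2881 = -42*186624/49 + 2881 = -1119744/7 + 2881 = -1099577/7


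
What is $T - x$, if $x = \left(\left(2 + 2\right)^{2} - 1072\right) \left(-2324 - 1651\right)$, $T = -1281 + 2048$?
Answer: $-4196833$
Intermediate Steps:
$T = 767$
$x = 4197600$ ($x = \left(4^{2} - 1072\right) \left(-3975\right) = \left(16 - 1072\right) \left(-3975\right) = \left(-1056\right) \left(-3975\right) = 4197600$)
$T - x = 767 - 4197600 = -4196833$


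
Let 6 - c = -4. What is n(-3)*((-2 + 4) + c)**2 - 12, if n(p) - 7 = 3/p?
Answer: 852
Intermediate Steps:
c = 10 (c = 6 - 1*(-4) = 6 + 4 = 10)
n(p) = 7 + 3/p
n(-3)*((-2 + 4) + c)**2 - 12 = (7 + 3/(-3))*((-2 + 4) + 10)**2 - 12 = (7 + 3*(-1/3))*(2 + 10)**2 - 12 = (7 - 1)*12**2 - 12 = 6*144 - 12 = 864 - 12 = 852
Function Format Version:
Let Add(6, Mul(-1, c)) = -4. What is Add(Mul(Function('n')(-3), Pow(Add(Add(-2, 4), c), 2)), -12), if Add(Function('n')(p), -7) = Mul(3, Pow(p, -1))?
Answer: 852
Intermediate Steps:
c = 10 (c = Add(6, Mul(-1, -4)) = Add(6, 4) = 10)
Function('n')(p) = Add(7, Mul(3, Pow(p, -1)))
Add(Mul(Function('n')(-3), Pow(Add(Add(-2, 4), c), 2)), -12) = Add(Mul(Add(7, Mul(3, Pow(-3, -1))), Pow(Add(Add(-2, 4), 10), 2)), -12) = Add(Mul(Add(7, Mul(3, Rational(-1, 3))), Pow(Add(2, 10), 2)), -12) = Add(Mul(Add(7, -1), Pow(12, 2)), -12) = Add(Mul(6, 144), -12) = Add(864, -12) = 852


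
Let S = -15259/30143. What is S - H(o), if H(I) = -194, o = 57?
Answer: 5832483/30143 ≈ 193.49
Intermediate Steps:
S = -15259/30143 (S = -15259*1/30143 = -15259/30143 ≈ -0.50622)
S - H(o) = -15259/30143 - 1*(-194) = -15259/30143 + 194 = 5832483/30143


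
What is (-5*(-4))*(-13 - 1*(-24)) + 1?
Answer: 221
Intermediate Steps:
(-5*(-4))*(-13 - 1*(-24)) + 1 = 20*(-13 + 24) + 1 = 20*11 + 1 = 220 + 1 = 221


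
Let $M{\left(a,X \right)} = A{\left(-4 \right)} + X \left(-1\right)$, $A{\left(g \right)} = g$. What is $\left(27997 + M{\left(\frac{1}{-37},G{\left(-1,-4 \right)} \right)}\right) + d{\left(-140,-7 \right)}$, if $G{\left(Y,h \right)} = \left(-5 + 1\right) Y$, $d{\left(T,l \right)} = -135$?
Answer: $27854$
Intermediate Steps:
$G{\left(Y,h \right)} = - 4 Y$
$M{\left(a,X \right)} = -4 - X$ ($M{\left(a,X \right)} = -4 + X \left(-1\right) = -4 - X$)
$\left(27997 + M{\left(\frac{1}{-37},G{\left(-1,-4 \right)} \right)}\right) + d{\left(-140,-7 \right)} = \left(27997 - \left(4 - -4\right)\right) - 135 = \left(27997 - 8\right) - 135 = 27989 - 135 = 27854$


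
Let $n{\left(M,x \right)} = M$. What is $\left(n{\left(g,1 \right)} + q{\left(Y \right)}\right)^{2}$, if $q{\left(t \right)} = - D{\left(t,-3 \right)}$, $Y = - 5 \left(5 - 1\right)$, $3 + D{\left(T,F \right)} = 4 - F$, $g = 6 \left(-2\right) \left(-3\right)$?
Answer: $1024$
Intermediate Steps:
$g = 36$ ($g = \left(-12\right) \left(-3\right) = 36$)
$D{\left(T,F \right)} = 1 - F$ ($D{\left(T,F \right)} = -3 - \left(-4 + F\right) = 1 - F$)
$Y = -20$ ($Y = \left(-5\right) 4 = -20$)
$q{\left(t \right)} = -4$ ($q{\left(t \right)} = - (1 - -3) = - (1 + 3) = \left(-1\right) 4 = -4$)
$\left(n{\left(g,1 \right)} + q{\left(Y \right)}\right)^{2} = \left(36 - 4\right)^{2} = 32^{2} = 1024$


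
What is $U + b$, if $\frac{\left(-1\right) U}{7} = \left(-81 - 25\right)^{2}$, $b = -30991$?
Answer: $-109643$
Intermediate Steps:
$U = -78652$ ($U = - 7 \left(-81 - 25\right)^{2} = - 7 \left(-106\right)^{2} = \left(-7\right) 11236 = -78652$)
$U + b = -78652 - 30991 = -109643$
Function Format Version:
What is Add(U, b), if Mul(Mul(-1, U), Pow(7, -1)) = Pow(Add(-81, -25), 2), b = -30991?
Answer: -109643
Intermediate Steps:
U = -78652 (U = Mul(-7, Pow(Add(-81, -25), 2)) = Mul(-7, Pow(-106, 2)) = Mul(-7, 11236) = -78652)
Add(U, b) = Add(-78652, -30991) = -109643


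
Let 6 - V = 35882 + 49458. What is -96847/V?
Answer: 96847/85334 ≈ 1.1349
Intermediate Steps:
V = -85334 (V = 6 - (35882 + 49458) = 6 - 1*85340 = 6 - 85340 = -85334)
-96847/V = -96847/(-85334) = -96847*(-1/85334) = 96847/85334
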